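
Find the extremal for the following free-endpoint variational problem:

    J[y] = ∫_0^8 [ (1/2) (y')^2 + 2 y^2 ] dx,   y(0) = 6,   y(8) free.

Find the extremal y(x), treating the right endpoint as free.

The Lagrangian L = (1/2) (y')^2 + 2 y^2 gives
    ∂L/∂y = 4 y,   ∂L/∂y' = y'.
Euler-Lagrange: y'' − 4 y = 0.
With k = 2, the general solution is
    y(x) = A cosh(2 x) + B sinh(2 x).
Fixed left endpoint y(0) = 6 ⇒ A = 6.
The right endpoint x = 8 is free, so the natural (transversality) condition is ∂L/∂y' |_{x=8} = 0, i.e. y'(8) = 0.
Compute y'(x) = A k sinh(k x) + B k cosh(k x), so
    y'(8) = A k sinh(k·8) + B k cosh(k·8) = 0
    ⇒ B = −A tanh(k·8) = − 6 tanh(2·8).
Therefore the extremal is
    y(x) = 6 cosh(2 x) − 6 tanh(2·8) sinh(2 x).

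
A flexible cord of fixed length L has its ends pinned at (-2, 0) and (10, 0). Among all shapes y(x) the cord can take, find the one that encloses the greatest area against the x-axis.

Set up the augmented Lagrangian using a multiplier λ for the length constraint:
    F(y, y') = y − λ sqrt(1 + y'^2).
F has no explicit x dependence, so the Beltrami identity yields a first integral
    F − y' ∂F/∂y' = C.
Compute ∂F/∂y' = −λ y' / sqrt(1 + y'^2). Then
    y − λ sqrt(1 + y'^2) + λ y'^2 / sqrt(1 + y'^2) = C
    ⇒  y − λ / sqrt(1 + y'^2) = C.
Solving for y' and integrating gives
    (x − a)^2 + (y − b)^2 = λ^2,
a circular arc of radius λ. The constants a, b are determined by the endpoint conditions y(-2) = y(10) = 0, and λ is fixed implicitly by the length constraint
    ∫_{-2}^{10} sqrt(1 + y'^2) dx = L.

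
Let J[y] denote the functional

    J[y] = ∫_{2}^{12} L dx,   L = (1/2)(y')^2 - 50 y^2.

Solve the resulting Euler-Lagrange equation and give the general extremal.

The Lagrangian is L = (1/2)(y')^2 - 50 y^2.
∂L/∂y = -100y.
∂L/∂y' = y'.
The Euler-Lagrange equation d/dx(∂L/∂y') − ∂L/∂y = 0 becomes:
    y'' + 100 y = 0
General solution: y(x) = A sin(10x) + B cos(10x), where A and B are arbitrary constants fixed by the endpoint conditions.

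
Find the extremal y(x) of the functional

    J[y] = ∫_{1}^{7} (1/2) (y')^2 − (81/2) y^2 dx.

The Lagrangian is L = (1/2) (y')^2 − (81/2) y^2.
Compute ∂L/∂y = -81y, ∂L/∂y' = y'.
The Euler-Lagrange equation d/dx(∂L/∂y') − ∂L/∂y = 0 reduces to
    y'' + 81 y = 0.
Its general solution is
    y(x) = A sin(9x) + B cos(9x),
with A, B fixed by the endpoint conditions.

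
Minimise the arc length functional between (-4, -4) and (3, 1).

Arc-length functional: J[y] = ∫ sqrt(1 + (y')^2) dx.
Lagrangian L = sqrt(1 + (y')^2) has no explicit y dependence, so ∂L/∂y = 0 and the Euler-Lagrange equation gives
    d/dx( y' / sqrt(1 + (y')^2) ) = 0  ⇒  y' / sqrt(1 + (y')^2) = const.
Hence y' is constant, so y(x) is affine.
Fitting the endpoints (-4, -4) and (3, 1):
    slope m = (1 − (-4)) / (3 − (-4)) = 5/7,
    intercept c = (-4) − m·(-4) = -8/7.
Extremal: y(x) = (5/7) x - 8/7.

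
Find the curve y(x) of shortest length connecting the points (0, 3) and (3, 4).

Arc-length functional: J[y] = ∫ sqrt(1 + (y')^2) dx.
Lagrangian L = sqrt(1 + (y')^2) has no explicit y dependence, so ∂L/∂y = 0 and the Euler-Lagrange equation gives
    d/dx( y' / sqrt(1 + (y')^2) ) = 0  ⇒  y' / sqrt(1 + (y')^2) = const.
Hence y' is constant, so y(x) is affine.
Fitting the endpoints (0, 3) and (3, 4):
    slope m = (4 − 3) / (3 − 0) = 1/3,
    intercept c = 3 − m·0 = 3.
Extremal: y(x) = (1/3) x + 3.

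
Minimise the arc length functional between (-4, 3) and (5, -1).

Arc-length functional: J[y] = ∫ sqrt(1 + (y')^2) dx.
Lagrangian L = sqrt(1 + (y')^2) has no explicit y dependence, so ∂L/∂y = 0 and the Euler-Lagrange equation gives
    d/dx( y' / sqrt(1 + (y')^2) ) = 0  ⇒  y' / sqrt(1 + (y')^2) = const.
Hence y' is constant, so y(x) is affine.
Fitting the endpoints (-4, 3) and (5, -1):
    slope m = ((-1) − 3) / (5 − (-4)) = -4/9,
    intercept c = 3 − m·(-4) = 11/9.
Extremal: y(x) = (-4/9) x + 11/9.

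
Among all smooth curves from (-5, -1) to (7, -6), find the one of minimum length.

Arc-length functional: J[y] = ∫ sqrt(1 + (y')^2) dx.
Lagrangian L = sqrt(1 + (y')^2) has no explicit y dependence, so ∂L/∂y = 0 and the Euler-Lagrange equation gives
    d/dx( y' / sqrt(1 + (y')^2) ) = 0  ⇒  y' / sqrt(1 + (y')^2) = const.
Hence y' is constant, so y(x) is affine.
Fitting the endpoints (-5, -1) and (7, -6):
    slope m = ((-6) − (-1)) / (7 − (-5)) = -5/12,
    intercept c = (-1) − m·(-5) = -37/12.
Extremal: y(x) = (-5/12) x - 37/12.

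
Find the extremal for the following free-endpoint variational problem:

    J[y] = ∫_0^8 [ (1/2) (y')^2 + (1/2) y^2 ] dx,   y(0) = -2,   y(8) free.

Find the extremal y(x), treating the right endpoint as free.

The Lagrangian L = (1/2) (y')^2 + (1/2) y^2 gives
    ∂L/∂y = 1 y,   ∂L/∂y' = y'.
Euler-Lagrange: y'' − y = 0.
With k = 1, the general solution is
    y(x) = A cosh(x) + B sinh(x).
Fixed left endpoint y(0) = -2 ⇒ A = -2.
The right endpoint x = 8 is free, so the natural (transversality) condition is ∂L/∂y' |_{x=8} = 0, i.e. y'(8) = 0.
Compute y'(x) = A k sinh(k x) + B k cosh(k x), so
    y'(8) = A k sinh(k·8) + B k cosh(k·8) = 0
    ⇒ B = −A tanh(k·8) = 2 tanh(1·8).
Therefore the extremal is
    y(x) = −2 cosh(1 x) + 2 tanh(1·8) sinh(1 x).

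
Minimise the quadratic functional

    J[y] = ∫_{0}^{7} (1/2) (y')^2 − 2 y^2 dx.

The Lagrangian is L = (1/2) (y')^2 − 2 y^2.
Compute ∂L/∂y = -4y, ∂L/∂y' = y'.
The Euler-Lagrange equation d/dx(∂L/∂y') − ∂L/∂y = 0 reduces to
    y'' + 4 y = 0.
Its general solution is
    y(x) = A sin(2x) + B cos(2x),
with A, B fixed by the endpoint conditions.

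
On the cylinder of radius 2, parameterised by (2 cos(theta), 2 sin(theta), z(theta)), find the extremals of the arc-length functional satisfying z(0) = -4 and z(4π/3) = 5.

Parameterise the cylinder of radius R = 2 as
    r(θ) = (2 cos θ, 2 sin θ, z(θ)).
The arc-length element is
    ds = sqrt(4 + (dz/dθ)^2) dθ,
so the Lagrangian is L = sqrt(4 + z'^2).
L depends on z' only, not on z or θ, so ∂L/∂z = 0 and
    ∂L/∂z' = z' / sqrt(4 + z'^2).
The Euler-Lagrange equation gives
    d/dθ( z' / sqrt(4 + z'^2) ) = 0,
so z' is constant. Integrating once:
    z(θ) = a θ + b,
a helix on the cylinder (a straight line when the cylinder is unrolled). The constants a, b are determined by the endpoint conditions.
With endpoint conditions z(0) = -4 and z(4π/3) = 5: from z(0) = b we get b = -4, and a·4π/3 + -4 = 5 gives a = 27/(4π), so
    z(θ) = (27/(4π)) θ − 4.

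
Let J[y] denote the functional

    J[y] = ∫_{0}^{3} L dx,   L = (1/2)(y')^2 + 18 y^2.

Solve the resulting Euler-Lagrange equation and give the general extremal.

The Lagrangian is L = (1/2)(y')^2 + 18 y^2.
∂L/∂y = 36y.
∂L/∂y' = y'.
The Euler-Lagrange equation d/dx(∂L/∂y') − ∂L/∂y = 0 becomes:
    y'' - 36 y = 0
General solution: y(x) = A e^(6x) + B e^(-6x), where A and B are arbitrary constants fixed by the endpoint conditions.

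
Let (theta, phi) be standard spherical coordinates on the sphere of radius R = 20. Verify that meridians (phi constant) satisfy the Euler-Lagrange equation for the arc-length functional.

On the sphere of radius R = 20 with spherical coordinates (θ, φ), the induced metric is
    ds^2 = 400(dθ^2 + sin^2(θ) dφ^2).
Using θ as the parameter, the arc-length functional becomes
    J[φ] = ∫ 20 sqrt(1 + sin^2(θ) (dφ/dθ)^2) dθ.
So L = 20 sqrt(1 + sin^2(θ) φ'^2). Compute
    ∂L/∂φ = 0  (L has no explicit φ dependence),
    ∂L/∂φ' = 20 sin^2(θ) φ' / sqrt(1 + sin^2(θ) φ'^2).
For the candidate φ(θ) = c (constant), φ' = 0, so ∂L/∂φ' evaluated along the candidate vanishes, and ∂L/∂φ is identically zero. Hence
    d/dθ(∂L/∂φ') − ∂L/∂φ = 0
is satisfied. Therefore meridians φ = const are extremals of arc length — they are geodesics on the sphere.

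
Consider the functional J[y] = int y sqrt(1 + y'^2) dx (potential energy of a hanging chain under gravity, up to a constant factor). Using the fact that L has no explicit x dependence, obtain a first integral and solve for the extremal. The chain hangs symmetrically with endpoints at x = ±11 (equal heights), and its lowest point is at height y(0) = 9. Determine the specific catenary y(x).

The Lagrangian L(y, y') = y sqrt(1 + y'^2) has no explicit x dependence, so the Beltrami identity applies:
    L − y' ∂L/∂y' = C.
Compute ∂L/∂y' = y · y' / sqrt(1 + y'^2). Then
    L − y' ∂L/∂y'
    = y sqrt(1 + y'^2) − y · y'^2 / sqrt(1 + y'^2)
    = y (1 + y'^2 − y'^2) / sqrt(1 + y'^2)
    = y / sqrt(1 + y'^2) = C.
Squaring gives y^2 = C^2 (1 + y'^2), i.e.
    y'^2 = y^2 / C^2 − 1.
Separating variables,
    dy / sqrt(y^2 − C^2) = dx / C,
and integrating gives arccosh(y / C) = (x − a)/C, so
    y(x) = C cosh((x − a)/C),
the catenary. The constants C and a are fixed by the two endpoint conditions (and, for the hanging-chain problem, the length constraint selects C).
Now fit the given data. The endpoints x = ±11 are symmetric at equal height, so the catenary is even about its minimum: a = 0 and y(x) = C cosh(x/C). The lowest point is y(0) = C cosh(0) = C, and we are told y(0) = 9, so C = 9. Therefore
    y(x) = 9 cosh(x/9),
and at the endpoints
    y(±11) = 9 cosh(11/9).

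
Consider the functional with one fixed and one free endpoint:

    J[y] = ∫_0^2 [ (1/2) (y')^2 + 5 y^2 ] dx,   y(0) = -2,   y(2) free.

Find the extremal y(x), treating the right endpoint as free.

The Lagrangian L = (1/2) (y')^2 + 5 y^2 gives
    ∂L/∂y = 10 y,   ∂L/∂y' = y'.
Euler-Lagrange: y'' − 10 y = 0.
With k = sqrt(10), the general solution is
    y(x) = A cosh(sqrt(10) x) + B sinh(sqrt(10) x).
Fixed left endpoint y(0) = -2 ⇒ A = -2.
The right endpoint x = 2 is free, so the natural (transversality) condition is ∂L/∂y' |_{x=2} = 0, i.e. y'(2) = 0.
Compute y'(x) = A k sinh(k x) + B k cosh(k x), so
    y'(2) = A k sinh(k·2) + B k cosh(k·2) = 0
    ⇒ B = −A tanh(k·2) = 2 tanh(sqrt(10)·2).
Therefore the extremal is
    y(x) = −2 cosh(sqrt(10) x) + 2 tanh(sqrt(10)·2) sinh(sqrt(10) x).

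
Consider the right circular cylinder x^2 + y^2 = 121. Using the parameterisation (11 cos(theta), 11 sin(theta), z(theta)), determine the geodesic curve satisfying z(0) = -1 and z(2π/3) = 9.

Parameterise the cylinder of radius R = 11 as
    r(θ) = (11 cos θ, 11 sin θ, z(θ)).
The arc-length element is
    ds = sqrt(121 + (dz/dθ)^2) dθ,
so the Lagrangian is L = sqrt(121 + z'^2).
L depends on z' only, not on z or θ, so ∂L/∂z = 0 and
    ∂L/∂z' = z' / sqrt(121 + z'^2).
The Euler-Lagrange equation gives
    d/dθ( z' / sqrt(121 + z'^2) ) = 0,
so z' is constant. Integrating once:
    z(θ) = a θ + b,
a helix on the cylinder (a straight line when the cylinder is unrolled). The constants a, b are determined by the endpoint conditions.
With endpoint conditions z(0) = -1 and z(2π/3) = 9: from z(0) = b we get b = -1, and a·2π/3 + -1 = 9 gives a = 15/π, so
    z(θ) = (15/π) θ − 1.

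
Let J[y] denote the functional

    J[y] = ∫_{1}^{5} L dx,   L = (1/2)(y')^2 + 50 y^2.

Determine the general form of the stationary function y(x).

The Lagrangian is L = (1/2)(y')^2 + 50 y^2.
∂L/∂y = 100y.
∂L/∂y' = y'.
The Euler-Lagrange equation d/dx(∂L/∂y') − ∂L/∂y = 0 becomes:
    y'' - 100 y = 0
General solution: y(x) = A e^(10x) + B e^(-10x), where A and B are arbitrary constants fixed by the endpoint conditions.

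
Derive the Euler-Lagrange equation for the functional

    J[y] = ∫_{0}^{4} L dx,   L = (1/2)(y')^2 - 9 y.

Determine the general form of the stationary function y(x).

The Lagrangian is L = (1/2)(y')^2 - 9 y.
∂L/∂y = -9.
∂L/∂y' = y'.
The Euler-Lagrange equation d/dx(∂L/∂y') − ∂L/∂y = 0 becomes:
    y'' + 9 = 0
General solution: y(x) = -(9/2) x^2 + A x + B, where A and B are arbitrary constants fixed by the endpoint conditions.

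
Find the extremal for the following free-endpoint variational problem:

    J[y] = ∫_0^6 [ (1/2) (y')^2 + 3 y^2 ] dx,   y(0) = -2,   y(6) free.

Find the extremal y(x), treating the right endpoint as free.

The Lagrangian L = (1/2) (y')^2 + 3 y^2 gives
    ∂L/∂y = 6 y,   ∂L/∂y' = y'.
Euler-Lagrange: y'' − 6 y = 0.
With k = sqrt(6), the general solution is
    y(x) = A cosh(sqrt(6) x) + B sinh(sqrt(6) x).
Fixed left endpoint y(0) = -2 ⇒ A = -2.
The right endpoint x = 6 is free, so the natural (transversality) condition is ∂L/∂y' |_{x=6} = 0, i.e. y'(6) = 0.
Compute y'(x) = A k sinh(k x) + B k cosh(k x), so
    y'(6) = A k sinh(k·6) + B k cosh(k·6) = 0
    ⇒ B = −A tanh(k·6) = 2 tanh(sqrt(6)·6).
Therefore the extremal is
    y(x) = −2 cosh(sqrt(6) x) + 2 tanh(sqrt(6)·6) sinh(sqrt(6) x).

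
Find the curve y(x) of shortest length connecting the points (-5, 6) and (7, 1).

Arc-length functional: J[y] = ∫ sqrt(1 + (y')^2) dx.
Lagrangian L = sqrt(1 + (y')^2) has no explicit y dependence, so ∂L/∂y = 0 and the Euler-Lagrange equation gives
    d/dx( y' / sqrt(1 + (y')^2) ) = 0  ⇒  y' / sqrt(1 + (y')^2) = const.
Hence y' is constant, so y(x) is affine.
Fitting the endpoints (-5, 6) and (7, 1):
    slope m = (1 − 6) / (7 − (-5)) = -5/12,
    intercept c = 6 − m·(-5) = 47/12.
Extremal: y(x) = (-5/12) x + 47/12.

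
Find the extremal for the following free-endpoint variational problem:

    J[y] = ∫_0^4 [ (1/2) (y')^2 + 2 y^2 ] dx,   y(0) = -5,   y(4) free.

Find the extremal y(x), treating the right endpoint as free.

The Lagrangian L = (1/2) (y')^2 + 2 y^2 gives
    ∂L/∂y = 4 y,   ∂L/∂y' = y'.
Euler-Lagrange: y'' − 4 y = 0.
With k = 2, the general solution is
    y(x) = A cosh(2 x) + B sinh(2 x).
Fixed left endpoint y(0) = -5 ⇒ A = -5.
The right endpoint x = 4 is free, so the natural (transversality) condition is ∂L/∂y' |_{x=4} = 0, i.e. y'(4) = 0.
Compute y'(x) = A k sinh(k x) + B k cosh(k x), so
    y'(4) = A k sinh(k·4) + B k cosh(k·4) = 0
    ⇒ B = −A tanh(k·4) = 5 tanh(2·4).
Therefore the extremal is
    y(x) = −5 cosh(2 x) + 5 tanh(2·4) sinh(2 x).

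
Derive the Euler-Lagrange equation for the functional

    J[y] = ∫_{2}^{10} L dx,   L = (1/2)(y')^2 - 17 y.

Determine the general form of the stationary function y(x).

The Lagrangian is L = (1/2)(y')^2 - 17 y.
∂L/∂y = -17.
∂L/∂y' = y'.
The Euler-Lagrange equation d/dx(∂L/∂y') − ∂L/∂y = 0 becomes:
    y'' + 17 = 0
General solution: y(x) = -(17/2) x^2 + A x + B, where A and B are arbitrary constants fixed by the endpoint conditions.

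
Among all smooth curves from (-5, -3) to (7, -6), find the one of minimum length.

Arc-length functional: J[y] = ∫ sqrt(1 + (y')^2) dx.
Lagrangian L = sqrt(1 + (y')^2) has no explicit y dependence, so ∂L/∂y = 0 and the Euler-Lagrange equation gives
    d/dx( y' / sqrt(1 + (y')^2) ) = 0  ⇒  y' / sqrt(1 + (y')^2) = const.
Hence y' is constant, so y(x) is affine.
Fitting the endpoints (-5, -3) and (7, -6):
    slope m = ((-6) − (-3)) / (7 − (-5)) = -1/4,
    intercept c = (-3) − m·(-5) = -17/4.
Extremal: y(x) = (-1/4) x - 17/4.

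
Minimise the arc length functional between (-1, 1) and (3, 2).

Arc-length functional: J[y] = ∫ sqrt(1 + (y')^2) dx.
Lagrangian L = sqrt(1 + (y')^2) has no explicit y dependence, so ∂L/∂y = 0 and the Euler-Lagrange equation gives
    d/dx( y' / sqrt(1 + (y')^2) ) = 0  ⇒  y' / sqrt(1 + (y')^2) = const.
Hence y' is constant, so y(x) is affine.
Fitting the endpoints (-1, 1) and (3, 2):
    slope m = (2 − 1) / (3 − (-1)) = 1/4,
    intercept c = 1 − m·(-1) = 5/4.
Extremal: y(x) = (1/4) x + 5/4.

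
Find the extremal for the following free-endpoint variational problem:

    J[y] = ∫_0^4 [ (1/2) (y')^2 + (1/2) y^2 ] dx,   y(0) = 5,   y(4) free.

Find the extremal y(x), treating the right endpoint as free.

The Lagrangian L = (1/2) (y')^2 + (1/2) y^2 gives
    ∂L/∂y = 1 y,   ∂L/∂y' = y'.
Euler-Lagrange: y'' − y = 0.
With k = 1, the general solution is
    y(x) = A cosh(x) + B sinh(x).
Fixed left endpoint y(0) = 5 ⇒ A = 5.
The right endpoint x = 4 is free, so the natural (transversality) condition is ∂L/∂y' |_{x=4} = 0, i.e. y'(4) = 0.
Compute y'(x) = A k sinh(k x) + B k cosh(k x), so
    y'(4) = A k sinh(k·4) + B k cosh(k·4) = 0
    ⇒ B = −A tanh(k·4) = − 5 tanh(1·4).
Therefore the extremal is
    y(x) = 5 cosh(1 x) − 5 tanh(1·4) sinh(1 x).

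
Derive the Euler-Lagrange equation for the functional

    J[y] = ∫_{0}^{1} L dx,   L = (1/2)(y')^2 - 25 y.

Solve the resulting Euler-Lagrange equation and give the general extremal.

The Lagrangian is L = (1/2)(y')^2 - 25 y.
∂L/∂y = -25.
∂L/∂y' = y'.
The Euler-Lagrange equation d/dx(∂L/∂y') − ∂L/∂y = 0 becomes:
    y'' + 25 = 0
General solution: y(x) = -(25/2) x^2 + A x + B, where A and B are arbitrary constants fixed by the endpoint conditions.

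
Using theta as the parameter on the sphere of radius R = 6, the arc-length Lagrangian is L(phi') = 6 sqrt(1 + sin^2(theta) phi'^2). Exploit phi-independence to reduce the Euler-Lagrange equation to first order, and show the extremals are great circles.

On the sphere of radius R = 6 with spherical coordinates (θ, φ), the induced metric is
    ds^2 = 36(dθ^2 + sin^2(θ) dφ^2).
Parameterise by θ; the arc-length functional is
    J[φ] = ∫ 6 sqrt(1 + sin^2(θ) (dφ/dθ)^2) dθ,
so L = 6 sqrt(1 + sin^2(θ) φ'^2). Compute
    ∂L/∂φ = 0  (L has no explicit φ dependence),
    ∂L/∂φ' = 6 sin^2(θ) φ' / sqrt(1 + sin^2(θ) φ'^2).
Since ∂L/∂φ = 0, the Euler-Lagrange equation
    d/dθ(∂L/∂φ') − ∂L/∂φ = 0
reduces to d/dθ(∂L/∂φ') = 0, i.e. the momentum conjugate to φ is conserved:
    6 sin^2(θ) φ' / sqrt(1 + sin^2(θ) φ'^2) = C.
The overall factor of 6 is constant, so dividing through gives Clairaut's relation sin^2(θ) φ' / sqrt(1 + sin^2(θ) φ'^2) = C' (with C' = C/6). Solving for φ' and integrating gives the great-circle family
    cot(θ) = A cos(φ − φ_0),
i.e. the intersection of the sphere with a plane through the origin. The two constants A and φ_0 (equivalently C and one phase) are fixed by the two endpoint conditions.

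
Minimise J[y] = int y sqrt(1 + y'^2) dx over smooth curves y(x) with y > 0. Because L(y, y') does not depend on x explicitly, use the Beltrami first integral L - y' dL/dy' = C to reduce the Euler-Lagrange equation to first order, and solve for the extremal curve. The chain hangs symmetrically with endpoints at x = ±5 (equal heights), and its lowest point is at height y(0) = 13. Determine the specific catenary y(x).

The Lagrangian L(y, y') = y sqrt(1 + y'^2) has no explicit x dependence, so the Beltrami identity applies:
    L − y' ∂L/∂y' = C.
Compute ∂L/∂y' = y · y' / sqrt(1 + y'^2). Then
    L − y' ∂L/∂y'
    = y sqrt(1 + y'^2) − y · y'^2 / sqrt(1 + y'^2)
    = y (1 + y'^2 − y'^2) / sqrt(1 + y'^2)
    = y / sqrt(1 + y'^2) = C.
Squaring gives y^2 = C^2 (1 + y'^2), i.e.
    y'^2 = y^2 / C^2 − 1.
Separating variables,
    dy / sqrt(y^2 − C^2) = dx / C,
and integrating gives arccosh(y / C) = (x − a)/C, so
    y(x) = C cosh((x − a)/C),
the catenary. The constants C and a are fixed by the two endpoint conditions (and, for the hanging-chain problem, the length constraint selects C).
Now fit the given data. The endpoints x = ±5 are symmetric at equal height, so the catenary is even about its minimum: a = 0 and y(x) = C cosh(x/C). The lowest point is y(0) = C cosh(0) = C, and we are told y(0) = 13, so C = 13. Therefore
    y(x) = 13 cosh(x/13),
and at the endpoints
    y(±5) = 13 cosh(5/13).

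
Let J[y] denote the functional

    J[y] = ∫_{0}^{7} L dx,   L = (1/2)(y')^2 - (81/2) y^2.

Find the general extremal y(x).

The Lagrangian is L = (1/2)(y')^2 - (81/2) y^2.
∂L/∂y = -81y.
∂L/∂y' = y'.
The Euler-Lagrange equation d/dx(∂L/∂y') − ∂L/∂y = 0 becomes:
    y'' + 81 y = 0
General solution: y(x) = A sin(9x) + B cos(9x), where A and B are arbitrary constants fixed by the endpoint conditions.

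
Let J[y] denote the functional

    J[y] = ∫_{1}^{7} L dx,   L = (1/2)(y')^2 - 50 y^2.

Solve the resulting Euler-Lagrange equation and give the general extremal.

The Lagrangian is L = (1/2)(y')^2 - 50 y^2.
∂L/∂y = -100y.
∂L/∂y' = y'.
The Euler-Lagrange equation d/dx(∂L/∂y') − ∂L/∂y = 0 becomes:
    y'' + 100 y = 0
General solution: y(x) = A sin(10x) + B cos(10x), where A and B are arbitrary constants fixed by the endpoint conditions.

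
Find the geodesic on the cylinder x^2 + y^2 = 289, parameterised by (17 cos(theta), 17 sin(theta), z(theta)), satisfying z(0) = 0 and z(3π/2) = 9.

Parameterise the cylinder of radius R = 17 as
    r(θ) = (17 cos θ, 17 sin θ, z(θ)).
The arc-length element is
    ds = sqrt(289 + (dz/dθ)^2) dθ,
so the Lagrangian is L = sqrt(289 + z'^2).
L depends on z' only, not on z or θ, so ∂L/∂z = 0 and
    ∂L/∂z' = z' / sqrt(289 + z'^2).
The Euler-Lagrange equation gives
    d/dθ( z' / sqrt(289 + z'^2) ) = 0,
so z' is constant. Integrating once:
    z(θ) = a θ + b,
a helix on the cylinder (a straight line when the cylinder is unrolled). The constants a, b are determined by the endpoint conditions.
With endpoint conditions z(0) = 0 and z(3π/2) = 9: from z(0) = b we get b = 0, and a·3π/2 + 0 = 9 gives a = 6/π, so
    z(θ) = (6/π) θ.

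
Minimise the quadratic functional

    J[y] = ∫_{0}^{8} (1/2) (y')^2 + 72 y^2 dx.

The Lagrangian is L = (1/2) (y')^2 + 72 y^2.
Compute ∂L/∂y = 144y, ∂L/∂y' = y'.
The Euler-Lagrange equation d/dx(∂L/∂y') − ∂L/∂y = 0 reduces to
    y'' − 144 y = 0.
Its general solution is
    y(x) = A e^(12x) + B e^(−12x),
with A, B fixed by the endpoint conditions.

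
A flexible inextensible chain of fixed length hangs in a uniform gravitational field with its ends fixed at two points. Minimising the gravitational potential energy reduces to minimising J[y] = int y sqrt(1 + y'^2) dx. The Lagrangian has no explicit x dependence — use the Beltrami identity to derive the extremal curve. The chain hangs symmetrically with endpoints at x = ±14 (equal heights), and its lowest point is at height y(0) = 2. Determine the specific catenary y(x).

The Lagrangian L(y, y') = y sqrt(1 + y'^2) has no explicit x dependence, so the Beltrami identity applies:
    L − y' ∂L/∂y' = C.
Compute ∂L/∂y' = y · y' / sqrt(1 + y'^2). Then
    L − y' ∂L/∂y'
    = y sqrt(1 + y'^2) − y · y'^2 / sqrt(1 + y'^2)
    = y (1 + y'^2 − y'^2) / sqrt(1 + y'^2)
    = y / sqrt(1 + y'^2) = C.
Squaring gives y^2 = C^2 (1 + y'^2), i.e.
    y'^2 = y^2 / C^2 − 1.
Separating variables,
    dy / sqrt(y^2 − C^2) = dx / C,
and integrating gives arccosh(y / C) = (x − a)/C, so
    y(x) = C cosh((x − a)/C),
the catenary. The constants C and a are fixed by the two endpoint conditions (and, for the hanging-chain problem, the length constraint selects C).
Now fit the given data. The endpoints x = ±14 are symmetric at equal height, so the catenary is even about its minimum: a = 0 and y(x) = C cosh(x/C). The lowest point is y(0) = C cosh(0) = C, and we are told y(0) = 2, so C = 2. Therefore
    y(x) = 2 cosh(x/2),
and at the endpoints
    y(±14) = 2 cosh(14/2).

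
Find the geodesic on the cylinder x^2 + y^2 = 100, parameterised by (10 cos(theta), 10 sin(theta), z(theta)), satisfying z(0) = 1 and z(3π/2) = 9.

Parameterise the cylinder of radius R = 10 as
    r(θ) = (10 cos θ, 10 sin θ, z(θ)).
The arc-length element is
    ds = sqrt(100 + (dz/dθ)^2) dθ,
so the Lagrangian is L = sqrt(100 + z'^2).
L depends on z' only, not on z or θ, so ∂L/∂z = 0 and
    ∂L/∂z' = z' / sqrt(100 + z'^2).
The Euler-Lagrange equation gives
    d/dθ( z' / sqrt(100 + z'^2) ) = 0,
so z' is constant. Integrating once:
    z(θ) = a θ + b,
a helix on the cylinder (a straight line when the cylinder is unrolled). The constants a, b are determined by the endpoint conditions.
With endpoint conditions z(0) = 1 and z(3π/2) = 9: from z(0) = b we get b = 1, and a·3π/2 + 1 = 9 gives a = 16/(3π), so
    z(θ) = (16/(3π)) θ + 1.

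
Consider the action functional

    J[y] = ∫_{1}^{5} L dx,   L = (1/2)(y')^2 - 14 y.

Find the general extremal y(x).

The Lagrangian is L = (1/2)(y')^2 - 14 y.
∂L/∂y = -14.
∂L/∂y' = y'.
The Euler-Lagrange equation d/dx(∂L/∂y') − ∂L/∂y = 0 becomes:
    y'' + 14 = 0
General solution: y(x) = -7 x^2 + A x + B, where A and B are arbitrary constants fixed by the endpoint conditions.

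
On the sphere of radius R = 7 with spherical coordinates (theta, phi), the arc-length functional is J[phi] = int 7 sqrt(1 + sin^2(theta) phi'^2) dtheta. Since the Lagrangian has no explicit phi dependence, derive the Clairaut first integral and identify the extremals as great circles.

On the sphere of radius R = 7 with spherical coordinates (θ, φ), the induced metric is
    ds^2 = 49(dθ^2 + sin^2(θ) dφ^2).
Parameterise by θ; the arc-length functional is
    J[φ] = ∫ 7 sqrt(1 + sin^2(θ) (dφ/dθ)^2) dθ,
so L = 7 sqrt(1 + sin^2(θ) φ'^2). Compute
    ∂L/∂φ = 0  (L has no explicit φ dependence),
    ∂L/∂φ' = 7 sin^2(θ) φ' / sqrt(1 + sin^2(θ) φ'^2).
Since ∂L/∂φ = 0, the Euler-Lagrange equation
    d/dθ(∂L/∂φ') − ∂L/∂φ = 0
reduces to d/dθ(∂L/∂φ') = 0, i.e. the momentum conjugate to φ is conserved:
    7 sin^2(θ) φ' / sqrt(1 + sin^2(θ) φ'^2) = C.
The overall factor of 7 is constant, so dividing through gives Clairaut's relation sin^2(θ) φ' / sqrt(1 + sin^2(θ) φ'^2) = C' (with C' = C/7). Solving for φ' and integrating gives the great-circle family
    cot(θ) = A cos(φ − φ_0),
i.e. the intersection of the sphere with a plane through the origin. The two constants A and φ_0 (equivalently C and one phase) are fixed by the two endpoint conditions.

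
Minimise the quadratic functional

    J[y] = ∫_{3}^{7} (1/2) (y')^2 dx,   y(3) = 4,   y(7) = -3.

The Lagrangian is L = (1/2) (y')^2.
Compute ∂L/∂y = 0, ∂L/∂y' = y'.
The Euler-Lagrange equation d/dx(∂L/∂y') − ∂L/∂y = 0 reduces to
    y'' = 0.
Its general solution is
    y(x) = A x + B,
with A, B fixed by the endpoint conditions.
Applying the endpoint conditions y(3) = 4 and y(7) = -3: solve A·3 + B = 4 and A·7 + B = -3. Subtracting gives A(7 − 3) = -3 − 4, so A = -7/4, and B = 4 − A·3 = 37/4. Therefore
    y(x) = (-7/4) x + 37/4.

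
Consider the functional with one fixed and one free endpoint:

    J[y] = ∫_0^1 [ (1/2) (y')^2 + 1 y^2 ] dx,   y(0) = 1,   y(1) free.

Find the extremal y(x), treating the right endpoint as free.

The Lagrangian L = (1/2) (y')^2 + 1 y^2 gives
    ∂L/∂y = 2 y,   ∂L/∂y' = y'.
Euler-Lagrange: y'' − 2 y = 0.
With k = sqrt(2), the general solution is
    y(x) = A cosh(sqrt(2) x) + B sinh(sqrt(2) x).
Fixed left endpoint y(0) = 1 ⇒ A = 1.
The right endpoint x = 1 is free, so the natural (transversality) condition is ∂L/∂y' |_{x=1} = 0, i.e. y'(1) = 0.
Compute y'(x) = A k sinh(k x) + B k cosh(k x), so
    y'(1) = A k sinh(k·1) + B k cosh(k·1) = 0
    ⇒ B = −A tanh(k·1) = − tanh(sqrt(2)·1).
Therefore the extremal is
    y(x) = cosh(sqrt(2) x) − tanh(sqrt(2)·1) sinh(sqrt(2) x).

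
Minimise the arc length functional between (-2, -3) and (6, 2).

Arc-length functional: J[y] = ∫ sqrt(1 + (y')^2) dx.
Lagrangian L = sqrt(1 + (y')^2) has no explicit y dependence, so ∂L/∂y = 0 and the Euler-Lagrange equation gives
    d/dx( y' / sqrt(1 + (y')^2) ) = 0  ⇒  y' / sqrt(1 + (y')^2) = const.
Hence y' is constant, so y(x) is affine.
Fitting the endpoints (-2, -3) and (6, 2):
    slope m = (2 − (-3)) / (6 − (-2)) = 5/8,
    intercept c = (-3) − m·(-2) = -7/4.
Extremal: y(x) = (5/8) x - 7/4.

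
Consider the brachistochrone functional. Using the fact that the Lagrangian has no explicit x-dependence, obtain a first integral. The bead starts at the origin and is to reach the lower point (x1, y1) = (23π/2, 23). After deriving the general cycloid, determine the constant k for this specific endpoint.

The Lagrangian L = sqrt((1 + y'^2) / y) has no explicit x dependence, so the Beltrami identity applies:
    L − y' ∂L/∂y' = C.
Compute ∂L/∂y' = y' / sqrt(y (1 + y'^2)).
Substitute:
    sqrt((1 + y'^2)/y) − y'·y' / sqrt(y (1 + y'^2))
    = (1 + y'^2) / sqrt(y (1 + y'^2)) − y'^2 / sqrt(y (1 + y'^2))
    = 1 / sqrt(y (1 + y'^2)) = C.
Squaring and rearranging gives the first integral
    y (1 + y'^2) = 1/C^2 =: k   (constant).
Solving this first-order ODE by the substitution
    y = (k/2)(1 − cos θ)
yields the cycloid parameterisation
    x(θ) = (k/2)(θ − sin θ),   y(θ) = (k/2)(1 − cos θ).
The constant k is fixed by the endpoint condition.
Now fit the given lower endpoint (x1, y1) = (23π/2, 23). At the bottom of the first arch (θ = π), the parametric equations give
    y(π) = (k/2)(1 − cos π) = k,
    x(π) = (k/2)(π − sin π) = kπ/2.
Matching y(π) = 23 gives k = 23, consistent with x(π) = 23π/2. Therefore the specific cycloid is
    x(θ) = (23/2)(θ − sin θ),   y(θ) = (23/2)(1 − cos θ).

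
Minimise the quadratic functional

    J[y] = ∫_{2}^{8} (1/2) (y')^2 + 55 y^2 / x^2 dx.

The Lagrangian is L = (1/2) (y')^2 + 55 y^2 / x^2.
Compute ∂L/∂y = 110y/x^2, ∂L/∂y' = y'.
The Euler-Lagrange equation d/dx(∂L/∂y') − ∂L/∂y = 0 reduces to
    y'' − 110/x^2 · y = 0  (x > 0).
Its general solution is
    y(x) = A x^11 + B x^(-10),
with A, B fixed by the endpoint conditions.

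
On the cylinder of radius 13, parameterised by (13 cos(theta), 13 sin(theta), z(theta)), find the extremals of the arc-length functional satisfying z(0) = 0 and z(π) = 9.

Parameterise the cylinder of radius R = 13 as
    r(θ) = (13 cos θ, 13 sin θ, z(θ)).
The arc-length element is
    ds = sqrt(169 + (dz/dθ)^2) dθ,
so the Lagrangian is L = sqrt(169 + z'^2).
L depends on z' only, not on z or θ, so ∂L/∂z = 0 and
    ∂L/∂z' = z' / sqrt(169 + z'^2).
The Euler-Lagrange equation gives
    d/dθ( z' / sqrt(169 + z'^2) ) = 0,
so z' is constant. Integrating once:
    z(θ) = a θ + b,
a helix on the cylinder (a straight line when the cylinder is unrolled). The constants a, b are determined by the endpoint conditions.
With endpoint conditions z(0) = 0 and z(π) = 9: from z(0) = b we get b = 0, and a·π + 0 = 9 gives a = 9/π, so
    z(θ) = (9/π) θ.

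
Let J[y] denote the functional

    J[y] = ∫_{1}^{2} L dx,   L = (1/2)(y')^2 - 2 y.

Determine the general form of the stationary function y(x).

The Lagrangian is L = (1/2)(y')^2 - 2 y.
∂L/∂y = -2.
∂L/∂y' = y'.
The Euler-Lagrange equation d/dx(∂L/∂y') − ∂L/∂y = 0 becomes:
    y'' + 2 = 0
General solution: y(x) = -x^2 + A x + B, where A and B are arbitrary constants fixed by the endpoint conditions.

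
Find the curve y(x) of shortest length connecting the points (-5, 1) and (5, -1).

Arc-length functional: J[y] = ∫ sqrt(1 + (y')^2) dx.
Lagrangian L = sqrt(1 + (y')^2) has no explicit y dependence, so ∂L/∂y = 0 and the Euler-Lagrange equation gives
    d/dx( y' / sqrt(1 + (y')^2) ) = 0  ⇒  y' / sqrt(1 + (y')^2) = const.
Hence y' is constant, so y(x) is affine.
Fitting the endpoints (-5, 1) and (5, -1):
    slope m = ((-1) − 1) / (5 − (-5)) = -1/5,
    intercept c = 1 − m·(-5) = 0.
Extremal: y(x) = (-1/5) x.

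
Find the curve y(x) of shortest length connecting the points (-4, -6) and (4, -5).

Arc-length functional: J[y] = ∫ sqrt(1 + (y')^2) dx.
Lagrangian L = sqrt(1 + (y')^2) has no explicit y dependence, so ∂L/∂y = 0 and the Euler-Lagrange equation gives
    d/dx( y' / sqrt(1 + (y')^2) ) = 0  ⇒  y' / sqrt(1 + (y')^2) = const.
Hence y' is constant, so y(x) is affine.
Fitting the endpoints (-4, -6) and (4, -5):
    slope m = ((-5) − (-6)) / (4 − (-4)) = 1/8,
    intercept c = (-6) − m·(-4) = -11/2.
Extremal: y(x) = (1/8) x - 11/2.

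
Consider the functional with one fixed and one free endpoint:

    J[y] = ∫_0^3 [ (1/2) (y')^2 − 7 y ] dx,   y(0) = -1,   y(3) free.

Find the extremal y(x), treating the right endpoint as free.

The Lagrangian L = (1/2) (y')^2 − 7 y gives
    ∂L/∂y = −7,   ∂L/∂y' = y'.
Euler-Lagrange: d/dx(y') − (−7) = 0, i.e. y'' + 7 = 0, so
    y(x) = −(7/2) x^2 + C1 x + C2.
Fixed left endpoint y(0) = -1 ⇒ C2 = -1.
The right endpoint x = 3 is free, so the natural (transversality) condition is ∂L/∂y' |_{x=3} = 0, i.e. y'(3) = 0.
Compute y'(x) = −7 x + C1, so y'(3) = −21 + C1 = 0 ⇒ C1 = 21.
Therefore the extremal is
    y(x) = −(7/2) x^2 + 21 x − 1.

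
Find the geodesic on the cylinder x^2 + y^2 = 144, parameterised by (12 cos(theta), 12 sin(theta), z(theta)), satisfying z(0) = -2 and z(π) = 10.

Parameterise the cylinder of radius R = 12 as
    r(θ) = (12 cos θ, 12 sin θ, z(θ)).
The arc-length element is
    ds = sqrt(144 + (dz/dθ)^2) dθ,
so the Lagrangian is L = sqrt(144 + z'^2).
L depends on z' only, not on z or θ, so ∂L/∂z = 0 and
    ∂L/∂z' = z' / sqrt(144 + z'^2).
The Euler-Lagrange equation gives
    d/dθ( z' / sqrt(144 + z'^2) ) = 0,
so z' is constant. Integrating once:
    z(θ) = a θ + b,
a helix on the cylinder (a straight line when the cylinder is unrolled). The constants a, b are determined by the endpoint conditions.
With endpoint conditions z(0) = -2 and z(π) = 10: from z(0) = b we get b = -2, and a·π + -2 = 10 gives a = 12/π, so
    z(θ) = (12/π) θ − 2.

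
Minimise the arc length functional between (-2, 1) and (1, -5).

Arc-length functional: J[y] = ∫ sqrt(1 + (y')^2) dx.
Lagrangian L = sqrt(1 + (y')^2) has no explicit y dependence, so ∂L/∂y = 0 and the Euler-Lagrange equation gives
    d/dx( y' / sqrt(1 + (y')^2) ) = 0  ⇒  y' / sqrt(1 + (y')^2) = const.
Hence y' is constant, so y(x) is affine.
Fitting the endpoints (-2, 1) and (1, -5):
    slope m = ((-5) − 1) / (1 − (-2)) = -2,
    intercept c = 1 − m·(-2) = -3.
Extremal: y(x) = -2 x - 3.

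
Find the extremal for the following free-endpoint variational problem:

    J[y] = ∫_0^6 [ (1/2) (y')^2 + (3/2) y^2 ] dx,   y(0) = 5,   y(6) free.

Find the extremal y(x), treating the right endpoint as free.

The Lagrangian L = (1/2) (y')^2 + (3/2) y^2 gives
    ∂L/∂y = 3 y,   ∂L/∂y' = y'.
Euler-Lagrange: y'' − 3 y = 0.
With k = sqrt(3), the general solution is
    y(x) = A cosh(sqrt(3) x) + B sinh(sqrt(3) x).
Fixed left endpoint y(0) = 5 ⇒ A = 5.
The right endpoint x = 6 is free, so the natural (transversality) condition is ∂L/∂y' |_{x=6} = 0, i.e. y'(6) = 0.
Compute y'(x) = A k sinh(k x) + B k cosh(k x), so
    y'(6) = A k sinh(k·6) + B k cosh(k·6) = 0
    ⇒ B = −A tanh(k·6) = − 5 tanh(sqrt(3)·6).
Therefore the extremal is
    y(x) = 5 cosh(sqrt(3) x) − 5 tanh(sqrt(3)·6) sinh(sqrt(3) x).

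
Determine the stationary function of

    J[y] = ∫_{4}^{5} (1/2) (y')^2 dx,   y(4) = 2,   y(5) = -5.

The Lagrangian is L = (1/2) (y')^2.
Compute ∂L/∂y = 0, ∂L/∂y' = y'.
The Euler-Lagrange equation d/dx(∂L/∂y') − ∂L/∂y = 0 reduces to
    y'' = 0.
Its general solution is
    y(x) = A x + B,
with A, B fixed by the endpoint conditions.
Applying the endpoint conditions y(4) = 2 and y(5) = -5: solve A·4 + B = 2 and A·5 + B = -5. Subtracting gives A(5 − 4) = -5 − 2, so A = -7, and B = 2 − A·4 = 30. Therefore
    y(x) = -7 x + 30.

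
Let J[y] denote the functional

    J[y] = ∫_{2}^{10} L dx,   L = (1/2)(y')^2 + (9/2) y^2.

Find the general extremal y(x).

The Lagrangian is L = (1/2)(y')^2 + (9/2) y^2.
∂L/∂y = 9y.
∂L/∂y' = y'.
The Euler-Lagrange equation d/dx(∂L/∂y') − ∂L/∂y = 0 becomes:
    y'' - 9 y = 0
General solution: y(x) = A e^(3x) + B e^(-3x), where A and B are arbitrary constants fixed by the endpoint conditions.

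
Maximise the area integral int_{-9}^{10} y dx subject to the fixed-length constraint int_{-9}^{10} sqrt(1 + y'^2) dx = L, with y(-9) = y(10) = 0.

Set up the augmented Lagrangian using a multiplier λ for the length constraint:
    F(y, y') = y − λ sqrt(1 + y'^2).
F has no explicit x dependence, so the Beltrami identity yields a first integral
    F − y' ∂F/∂y' = C.
Compute ∂F/∂y' = −λ y' / sqrt(1 + y'^2). Then
    y − λ sqrt(1 + y'^2) + λ y'^2 / sqrt(1 + y'^2) = C
    ⇒  y − λ / sqrt(1 + y'^2) = C.
Solving for y' and integrating gives
    (x − a)^2 + (y − b)^2 = λ^2,
a circular arc of radius λ. The constants a, b are determined by the endpoint conditions y(-9) = y(10) = 0, and λ is fixed implicitly by the length constraint
    ∫_{-9}^{10} sqrt(1 + y'^2) dx = L.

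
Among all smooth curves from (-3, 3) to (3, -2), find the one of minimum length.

Arc-length functional: J[y] = ∫ sqrt(1 + (y')^2) dx.
Lagrangian L = sqrt(1 + (y')^2) has no explicit y dependence, so ∂L/∂y = 0 and the Euler-Lagrange equation gives
    d/dx( y' / sqrt(1 + (y')^2) ) = 0  ⇒  y' / sqrt(1 + (y')^2) = const.
Hence y' is constant, so y(x) is affine.
Fitting the endpoints (-3, 3) and (3, -2):
    slope m = ((-2) − 3) / (3 − (-3)) = -5/6,
    intercept c = 3 − m·(-3) = 1/2.
Extremal: y(x) = (-5/6) x + 1/2.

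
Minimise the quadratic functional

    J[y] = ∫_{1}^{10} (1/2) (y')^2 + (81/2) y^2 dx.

The Lagrangian is L = (1/2) (y')^2 + (81/2) y^2.
Compute ∂L/∂y = 81y, ∂L/∂y' = y'.
The Euler-Lagrange equation d/dx(∂L/∂y') − ∂L/∂y = 0 reduces to
    y'' − 81 y = 0.
Its general solution is
    y(x) = A e^(9x) + B e^(−9x),
with A, B fixed by the endpoint conditions.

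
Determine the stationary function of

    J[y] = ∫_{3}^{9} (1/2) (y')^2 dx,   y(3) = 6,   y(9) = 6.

The Lagrangian is L = (1/2) (y')^2.
Compute ∂L/∂y = 0, ∂L/∂y' = y'.
The Euler-Lagrange equation d/dx(∂L/∂y') − ∂L/∂y = 0 reduces to
    y'' = 0.
Its general solution is
    y(x) = A x + B,
with A, B fixed by the endpoint conditions.
Applying the endpoint conditions y(3) = 6 and y(9) = 6: solve A·3 + B = 6 and A·9 + B = 6. Subtracting gives A(9 − 3) = 6 − 6, so A = 0, and B = 6 − A·3 = 6. Therefore
    y(x) = 6.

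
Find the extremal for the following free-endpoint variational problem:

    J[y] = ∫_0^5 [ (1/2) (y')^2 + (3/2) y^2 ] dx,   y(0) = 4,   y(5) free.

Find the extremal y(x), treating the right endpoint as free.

The Lagrangian L = (1/2) (y')^2 + (3/2) y^2 gives
    ∂L/∂y = 3 y,   ∂L/∂y' = y'.
Euler-Lagrange: y'' − 3 y = 0.
With k = sqrt(3), the general solution is
    y(x) = A cosh(sqrt(3) x) + B sinh(sqrt(3) x).
Fixed left endpoint y(0) = 4 ⇒ A = 4.
The right endpoint x = 5 is free, so the natural (transversality) condition is ∂L/∂y' |_{x=5} = 0, i.e. y'(5) = 0.
Compute y'(x) = A k sinh(k x) + B k cosh(k x), so
    y'(5) = A k sinh(k·5) + B k cosh(k·5) = 0
    ⇒ B = −A tanh(k·5) = − 4 tanh(sqrt(3)·5).
Therefore the extremal is
    y(x) = 4 cosh(sqrt(3) x) − 4 tanh(sqrt(3)·5) sinh(sqrt(3) x).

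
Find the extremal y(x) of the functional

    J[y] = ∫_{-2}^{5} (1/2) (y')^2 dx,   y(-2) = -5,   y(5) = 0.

The Lagrangian is L = (1/2) (y')^2.
Compute ∂L/∂y = 0, ∂L/∂y' = y'.
The Euler-Lagrange equation d/dx(∂L/∂y') − ∂L/∂y = 0 reduces to
    y'' = 0.
Its general solution is
    y(x) = A x + B,
with A, B fixed by the endpoint conditions.
Applying the endpoint conditions y(-2) = -5 and y(5) = 0: solve A·-2 + B = -5 and A·5 + B = 0. Subtracting gives A(5 − -2) = 0 − -5, so A = 5/7, and B = -5 − A·-2 = -25/7. Therefore
    y(x) = (5/7) x - 25/7.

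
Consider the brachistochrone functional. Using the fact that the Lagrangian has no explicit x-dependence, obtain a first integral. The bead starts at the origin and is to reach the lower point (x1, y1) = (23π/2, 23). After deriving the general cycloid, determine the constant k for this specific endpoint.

The Lagrangian L = sqrt((1 + y'^2) / y) has no explicit x dependence, so the Beltrami identity applies:
    L − y' ∂L/∂y' = C.
Compute ∂L/∂y' = y' / sqrt(y (1 + y'^2)).
Substitute:
    sqrt((1 + y'^2)/y) − y'·y' / sqrt(y (1 + y'^2))
    = (1 + y'^2) / sqrt(y (1 + y'^2)) − y'^2 / sqrt(y (1 + y'^2))
    = 1 / sqrt(y (1 + y'^2)) = C.
Squaring and rearranging gives the first integral
    y (1 + y'^2) = 1/C^2 =: k   (constant).
Solving this first-order ODE by the substitution
    y = (k/2)(1 − cos θ)
yields the cycloid parameterisation
    x(θ) = (k/2)(θ − sin θ),   y(θ) = (k/2)(1 − cos θ).
The constant k is fixed by the endpoint condition.
Now fit the given lower endpoint (x1, y1) = (23π/2, 23). At the bottom of the first arch (θ = π), the parametric equations give
    y(π) = (k/2)(1 − cos π) = k,
    x(π) = (k/2)(π − sin π) = kπ/2.
Matching y(π) = 23 gives k = 23, consistent with x(π) = 23π/2. Therefore the specific cycloid is
    x(θ) = (23/2)(θ − sin θ),   y(θ) = (23/2)(1 − cos θ).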